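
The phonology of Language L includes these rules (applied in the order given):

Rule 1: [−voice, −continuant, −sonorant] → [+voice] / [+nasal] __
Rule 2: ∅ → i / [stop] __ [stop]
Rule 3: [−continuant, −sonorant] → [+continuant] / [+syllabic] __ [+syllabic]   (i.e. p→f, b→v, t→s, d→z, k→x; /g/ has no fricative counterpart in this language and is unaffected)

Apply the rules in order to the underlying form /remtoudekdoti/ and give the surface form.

Rule 1 (post-nasal voicing): /t/ is a voiceless stop immediately after the nasal /m/, so it voices to [d]. /remtoudekdoti/ → remdoudekdoti.
Rule 2 (stop-cluster i-epenthesis): /k/ and /d/ form a stop–stop cluster, so [i] is inserted between them. /remdoudekdoti/ → remdoudekidoti.
Rule 3 (intervocalic spirantization): /d/ is a stop between vowels /u/ and /e/, so it spirantizes to the fricative [z]. /k/ is a stop between vowels /e/ and /i/, so it spirantizes to the fricative [x]. /d/ is a stop between vowels /i/ and /o/, so it spirantizes to the fricative [z]. /t/ is a stop between vowels /o/ and /i/, so it spirantizes to the fricative [s]. /remdoudekidoti/ → remdouzexizosi.

remdouzexizosi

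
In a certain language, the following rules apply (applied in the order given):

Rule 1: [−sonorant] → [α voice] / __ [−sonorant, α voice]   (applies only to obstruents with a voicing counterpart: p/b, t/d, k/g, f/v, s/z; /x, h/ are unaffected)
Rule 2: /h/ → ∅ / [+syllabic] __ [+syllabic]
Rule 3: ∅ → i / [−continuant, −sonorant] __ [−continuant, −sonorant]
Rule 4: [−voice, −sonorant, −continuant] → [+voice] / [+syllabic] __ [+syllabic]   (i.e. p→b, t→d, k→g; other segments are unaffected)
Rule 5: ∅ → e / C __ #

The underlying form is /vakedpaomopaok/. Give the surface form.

Rule 1 (regressive voicing assimilation): /d/ precedes the voiceless obstruent /p/, so it devoices to [t] by assimilation. /vakedpaomopaok/ → vaketpaomopaok.
Rule 2 (intervocalic h-deletion): no segment meets the environment; /vaketpaomopaok/ is unchanged.
Rule 3 (stop-cluster i-epenthesis): /t/ and /p/ form a stop–stop cluster, so [i] is inserted between them. /vaketpaomopaok/ → vaketipaomopaok.
Rule 4 (intervocalic voicing): /k/ is a voiceless stop between vowels /a/ and /e/, so it voices to [g]. /t/ is a voiceless stop between vowels /e/ and /i/, so it voices to [d]. /p/ is a voiceless stop between vowels /i/ and /a/, so it voices to [b]. /p/ is a voiceless stop between vowels /o/ and /a/, so it voices to [b]. /vaketipaomopaok/ → vagedibaomobaok.
Rule 5 (final e-epenthesis): the form ends in the consonant /k/, so [e] is inserted word-finally. /vagedibaomobaok/ → vagedibaomobaoke.

vagedibaomobaoke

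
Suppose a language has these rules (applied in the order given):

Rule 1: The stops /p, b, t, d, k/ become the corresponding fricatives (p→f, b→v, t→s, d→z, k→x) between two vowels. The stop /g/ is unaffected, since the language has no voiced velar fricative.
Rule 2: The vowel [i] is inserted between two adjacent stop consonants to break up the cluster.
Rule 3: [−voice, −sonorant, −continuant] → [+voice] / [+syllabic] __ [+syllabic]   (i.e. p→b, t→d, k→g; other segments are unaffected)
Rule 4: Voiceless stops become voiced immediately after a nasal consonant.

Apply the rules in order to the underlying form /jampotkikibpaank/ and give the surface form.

jambodigixibibaang

Rule 1 (intervocalic spirantization): /k/ is a stop between vowels /i/ and /i/, so it spirantizes to the fricative [x]. /jampotkikibpaank/ → jampotkixibpaank.
Rule 2 (stop-cluster i-epenthesis): /t/ and /k/ form a stop–stop cluster, so [i] is inserted between them. /b/ and /p/ form a stop–stop cluster, so [i] is inserted between them. /jampotkixibpaank/ → jampotikixibipaank.
Rule 3 (intervocalic voicing): /t/ is a voiceless stop between vowels /o/ and /i/, so it voices to [d]. /k/ is a voiceless stop between vowels /i/ and /i/, so it voices to [g]. /p/ is a voiceless stop between vowels /i/ and /a/, so it voices to [b]. /jampotikixibipaank/ → jampodigixibibaank.
Rule 4 (post-nasal voicing): /p/ is a voiceless stop immediately after the nasal /m/, so it voices to [b]. /k/ is a voiceless stop immediately after the nasal /n/, so it voices to [g]. /jampodigixibibaank/ → jambodigixibibaang.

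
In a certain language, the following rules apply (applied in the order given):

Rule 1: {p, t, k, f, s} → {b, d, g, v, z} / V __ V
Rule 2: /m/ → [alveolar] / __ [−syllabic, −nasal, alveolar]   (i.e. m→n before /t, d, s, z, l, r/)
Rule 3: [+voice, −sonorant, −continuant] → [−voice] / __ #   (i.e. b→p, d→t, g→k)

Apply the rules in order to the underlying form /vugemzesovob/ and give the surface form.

vugenzezovop

Rule 1 (intervocalic voicing): /s/ is a voiceless obstruent between vowels /e/ and /o/, so it voices to [z]. /vugemzesovob/ → vugemzezovob.
Rule 2 (nasal place assimilation): /m/ precedes the alveolar consonant /z/, so it assimilates in place to [n]. /vugemzezovob/ → vugenzezovob.
Rule 3 (final devoicing): /b/ is a voiced stop in word-final position, so it devoices to [p]. /vugenzezovob/ → vugenzezovop.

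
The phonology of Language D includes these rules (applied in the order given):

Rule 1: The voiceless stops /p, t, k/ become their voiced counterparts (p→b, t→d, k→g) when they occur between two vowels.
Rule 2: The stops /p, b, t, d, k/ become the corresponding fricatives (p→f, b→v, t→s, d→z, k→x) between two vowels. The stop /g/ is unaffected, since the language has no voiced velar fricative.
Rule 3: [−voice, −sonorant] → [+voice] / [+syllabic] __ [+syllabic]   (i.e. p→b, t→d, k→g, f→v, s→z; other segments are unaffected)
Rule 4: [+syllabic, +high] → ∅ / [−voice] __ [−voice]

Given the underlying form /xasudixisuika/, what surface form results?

Rule 1 (intervocalic voicing): /k/ is a voiceless stop between vowels /i/ and /a/, so it voices to [g]. /xasudixisuika/ → xasudixisuiga.
Rule 2 (intervocalic spirantization): /d/ is a stop between vowels /u/ and /i/, so it spirantizes to the fricative [z]. /xasudixisuiga/ → xasuzixisuiga.
Rule 3 (intervocalic voicing): /s/ is a voiceless obstruent between vowels /a/ and /u/, so it voices to [z]. /s/ is a voiceless obstruent between vowels /i/ and /u/, so it voices to [z]. /xasuzixisuiga/ → xazuzixizuiga.
Rule 4 (high vowel syncope): no segment meets the environment; /xazuzixizuiga/ is unchanged.

xazuzixizuiga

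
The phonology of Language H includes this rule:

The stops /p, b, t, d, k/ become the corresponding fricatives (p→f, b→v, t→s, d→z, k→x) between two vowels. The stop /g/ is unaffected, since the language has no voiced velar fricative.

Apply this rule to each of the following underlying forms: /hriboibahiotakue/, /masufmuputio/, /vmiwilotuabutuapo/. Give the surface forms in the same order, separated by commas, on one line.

hrivoivahiosaxue, masufmufusio, vmiwilosuavusuafo

/hriboibahiotakue/: /b/ is a stop between vowels /i/ and /o/, so it spirantizes to the fricative [v]. /b/ is a stop between vowels /i/ and /a/, so it spirantizes to the fricative [v]. /t/ is a stop between vowels /o/ and /a/, so it spirantizes to the fricative [s]. /k/ is a stop between vowels /a/ and /u/, so it spirantizes to the fricative [x]. → [hrivoivahiosaxue].
/masufmuputio/: /p/ is a stop between vowels /u/ and /u/, so it spirantizes to the fricative [f]. /t/ is a stop between vowels /u/ and /i/, so it spirantizes to the fricative [s]. → [masufmufusio].
/vmiwilotuabutuapo/: /t/ is a stop between vowels /o/ and /u/, so it spirantizes to the fricative [s]. /b/ is a stop between vowels /a/ and /u/, so it spirantizes to the fricative [v]. /t/ is a stop between vowels /u/ and /u/, so it spirantizes to the fricative [s]. /p/ is a stop between vowels /a/ and /o/, so it spirantizes to the fricative [f]. → [vmiwilosuavusuafo].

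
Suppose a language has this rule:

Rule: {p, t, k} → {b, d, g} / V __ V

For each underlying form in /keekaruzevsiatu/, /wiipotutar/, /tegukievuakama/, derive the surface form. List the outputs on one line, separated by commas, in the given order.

keegaruzevsiadu, wiibodudar, tegugievuagama

/keekaruzevsiatu/: /k/ is a voiceless stop between vowels /e/ and /a/, so it voices to [g]. /t/ is a voiceless stop between vowels /a/ and /u/, so it voices to [d]. → [keegaruzevsiadu].
/wiipotutar/: /p/ is a voiceless stop between vowels /i/ and /o/, so it voices to [b]. /t/ is a voiceless stop between vowels /o/ and /u/, so it voices to [d]. /t/ is a voiceless stop between vowels /u/ and /a/, so it voices to [d]. → [wiibodudar].
/tegukievuakama/: /k/ is a voiceless stop between vowels /u/ and /i/, so it voices to [g]. /k/ is a voiceless stop between vowels /a/ and /a/, so it voices to [g]. → [tegugievuagama].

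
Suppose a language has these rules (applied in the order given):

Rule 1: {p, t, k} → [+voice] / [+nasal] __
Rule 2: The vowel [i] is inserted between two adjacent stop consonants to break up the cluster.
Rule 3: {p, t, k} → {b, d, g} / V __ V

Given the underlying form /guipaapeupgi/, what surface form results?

guibaabeubigi

Rule 1 (post-nasal voicing): no segment meets the environment; /guipaapeupgi/ is unchanged.
Rule 2 (stop-cluster i-epenthesis): /p/ and /g/ form a stop–stop cluster, so [i] is inserted between them. /guipaapeupgi/ → guipaapeupigi.
Rule 3 (intervocalic voicing): /p/ is a voiceless stop between vowels /i/ and /a/, so it voices to [b]. /p/ is a voiceless stop between vowels /a/ and /e/, so it voices to [b]. /p/ is a voiceless stop between vowels /u/ and /i/, so it voices to [b]. /guipaapeupigi/ → guibaabeubigi.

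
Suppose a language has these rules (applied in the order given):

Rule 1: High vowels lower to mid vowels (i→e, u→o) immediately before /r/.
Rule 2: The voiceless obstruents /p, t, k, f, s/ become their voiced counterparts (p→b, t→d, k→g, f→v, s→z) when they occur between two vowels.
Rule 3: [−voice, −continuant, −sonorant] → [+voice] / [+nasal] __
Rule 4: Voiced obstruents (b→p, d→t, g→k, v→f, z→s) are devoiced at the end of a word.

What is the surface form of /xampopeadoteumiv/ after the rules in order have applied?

Rule 1 (pre-rhotic lowering): no segment meets the environment; /xampopeadoteumiv/ is unchanged.
Rule 2 (intervocalic voicing): /p/ is a voiceless obstruent between vowels /o/ and /e/, so it voices to [b]. /t/ is a voiceless obstruent between vowels /o/ and /e/, so it voices to [d]. /xampopeadoteumiv/ → xampobeadodeumiv.
Rule 3 (post-nasal voicing): /p/ is a voiceless stop immediately after the nasal /m/, so it voices to [b]. /xampobeadodeumiv/ → xambobeadodeumiv.
Rule 4 (final devoicing): /v/ is a voiced obstruent in word-final position, so it devoices to [f]. /xambobeadodeumiv/ → xambobeadodeumif.

xambobeadodeumif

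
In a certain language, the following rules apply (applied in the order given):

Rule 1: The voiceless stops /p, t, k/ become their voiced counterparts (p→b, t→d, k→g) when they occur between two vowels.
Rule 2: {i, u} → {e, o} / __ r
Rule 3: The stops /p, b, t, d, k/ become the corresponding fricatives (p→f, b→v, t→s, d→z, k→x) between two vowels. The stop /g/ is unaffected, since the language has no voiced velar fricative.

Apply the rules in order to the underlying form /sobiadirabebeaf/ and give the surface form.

Rule 1 (intervocalic voicing): no segment meets the environment; /sobiadirabebeaf/ is unchanged.
Rule 2 (pre-rhotic lowering): /i/ is a high vowel immediately before /r/, so it lowers to [e]. /sobiadirabebeaf/ → sobiaderabebeaf.
Rule 3 (intervocalic spirantization): /b/ is a stop between vowels /o/ and /i/, so it spirantizes to the fricative [v]. /d/ is a stop between vowels /a/ and /e/, so it spirantizes to the fricative [z]. /b/ is a stop between vowels /a/ and /e/, so it spirantizes to the fricative [v]. /b/ is a stop between vowels /e/ and /e/, so it spirantizes to the fricative [v]. /sobiaderabebeaf/ → soviazeraveveaf.

soviazeraveveaf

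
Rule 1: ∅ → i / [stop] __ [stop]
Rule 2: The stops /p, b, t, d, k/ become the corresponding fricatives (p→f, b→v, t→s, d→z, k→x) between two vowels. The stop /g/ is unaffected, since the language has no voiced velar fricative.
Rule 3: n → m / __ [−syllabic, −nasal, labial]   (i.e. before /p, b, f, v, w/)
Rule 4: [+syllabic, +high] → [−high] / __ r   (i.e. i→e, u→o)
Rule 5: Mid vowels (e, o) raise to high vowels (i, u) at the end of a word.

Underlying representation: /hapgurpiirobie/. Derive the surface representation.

Rule 1 (stop-cluster i-epenthesis): /p/ and /g/ form a stop–stop cluster, so [i] is inserted between them. /hapgurpiirobie/ → hapigurpiirobie.
Rule 2 (intervocalic spirantization): /p/ is a stop between vowels /a/ and /i/, so it spirantizes to the fricative [f]. /b/ is a stop between vowels /o/ and /i/, so it spirantizes to the fricative [v]. /hapigurpiirobie/ → hafigurpiirovie.
Rule 3 (nasal place assimilation): no segment meets the environment; /hafigurpiirovie/ is unchanged.
Rule 4 (pre-rhotic lowering): /u/ is a high vowel immediately before /r/, so it lowers to [o]. /i/ is a high vowel immediately before /r/, so it lowers to [e]. /hafigurpiirovie/ → hafigorpierovie.
Rule 5 (final vowel raising): /e/ is a mid vowel in word-final position, so it raises to [i]. /hafigorpierovie/ → hafigorpierovii.

hafigorpierovii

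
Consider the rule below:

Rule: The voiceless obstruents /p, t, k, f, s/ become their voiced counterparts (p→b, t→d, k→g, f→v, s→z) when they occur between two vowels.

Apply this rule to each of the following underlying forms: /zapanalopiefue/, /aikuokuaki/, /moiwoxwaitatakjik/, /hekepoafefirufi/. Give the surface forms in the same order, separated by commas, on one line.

/zapanalopiefue/: /p/ is a voiceless obstruent between vowels /a/ and /a/, so it voices to [b]. /p/ is a voiceless obstruent between vowels /o/ and /i/, so it voices to [b]. /f/ is a voiceless obstruent between vowels /e/ and /u/, so it voices to [v]. → [zabanalobievue].
/aikuokuaki/: /k/ is a voiceless obstruent between vowels /i/ and /u/, so it voices to [g]. /k/ is a voiceless obstruent between vowels /o/ and /u/, so it voices to [g]. /k/ is a voiceless obstruent between vowels /a/ and /i/, so it voices to [g]. → [aiguoguagi].
/moiwoxwaitatakjik/: /t/ is a voiceless obstruent between vowels /i/ and /a/, so it voices to [d]. /t/ is a voiceless obstruent between vowels /a/ and /a/, so it voices to [d]. → [moiwoxwaidadakjik].
/hekepoafefirufi/: /k/ is a voiceless obstruent between vowels /e/ and /e/, so it voices to [g]. /p/ is a voiceless obstruent between vowels /e/ and /o/, so it voices to [b]. /f/ is a voiceless obstruent between vowels /a/ and /e/, so it voices to [v]. /f/ is a voiceless obstruent between vowels /e/ and /i/, so it voices to [v]. /f/ is a voiceless obstruent between vowels /u/ and /i/, so it voices to [v]. → [hegeboaveviruvi].

zabanalobievue, aiguoguagi, moiwoxwaidadakjik, hegeboaveviruvi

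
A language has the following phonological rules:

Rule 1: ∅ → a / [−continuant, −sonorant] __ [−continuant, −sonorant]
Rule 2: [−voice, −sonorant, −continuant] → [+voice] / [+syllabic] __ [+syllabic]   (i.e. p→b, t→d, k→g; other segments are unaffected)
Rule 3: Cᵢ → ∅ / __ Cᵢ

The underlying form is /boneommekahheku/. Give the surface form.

Rule 1 (stop-cluster a-epenthesis): no segment meets the environment; /boneommekahheku/ is unchanged.
Rule 2 (intervocalic voicing): /k/ is a voiceless stop between vowels /e/ and /a/, so it voices to [g]. /k/ is a voiceless stop between vowels /e/ and /u/, so it voices to [g]. /boneommekahheku/ → boneommegahhegu.
Rule 3 (degemination): /mm/ is a geminate; the first /m/ deletes. /hh/ is a geminate; the first /h/ deletes. /boneommegahhegu/ → boneomegahegu.

boneomegahegu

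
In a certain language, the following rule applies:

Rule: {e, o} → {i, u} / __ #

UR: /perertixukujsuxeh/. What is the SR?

No segment of /perertixukujsuxeh/ meets the structural description of the rule, so the form surfaces unchanged.

perertixukujsuxeh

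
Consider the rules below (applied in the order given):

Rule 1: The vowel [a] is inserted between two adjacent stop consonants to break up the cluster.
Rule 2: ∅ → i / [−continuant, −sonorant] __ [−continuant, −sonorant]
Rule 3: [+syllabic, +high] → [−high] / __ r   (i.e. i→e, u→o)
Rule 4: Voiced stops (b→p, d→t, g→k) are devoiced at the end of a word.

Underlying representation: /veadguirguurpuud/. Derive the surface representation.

veadaguerguorpuut

Rule 1 (stop-cluster a-epenthesis): /d/ and /g/ form a stop–stop cluster, so [a] is inserted between them. /veadguirguurpuud/ → veadaguirguurpuud.
Rule 2 (stop-cluster i-epenthesis): no segment meets the environment; /veadaguirguurpuud/ is unchanged.
Rule 3 (pre-rhotic lowering): /i/ is a high vowel immediately before /r/, so it lowers to [e]. /u/ is a high vowel immediately before /r/, so it lowers to [o]. /veadaguirguurpuud/ → veadaguerguorpuud.
Rule 4 (final devoicing): /d/ is a voiced stop in word-final position, so it devoices to [t]. /veadaguerguorpuud/ → veadaguerguorpuut.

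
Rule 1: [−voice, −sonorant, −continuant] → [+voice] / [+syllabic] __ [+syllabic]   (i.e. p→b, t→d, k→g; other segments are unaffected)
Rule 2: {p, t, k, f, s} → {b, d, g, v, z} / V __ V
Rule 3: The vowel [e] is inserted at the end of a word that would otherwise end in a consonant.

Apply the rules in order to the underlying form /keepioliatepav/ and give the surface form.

Rule 1 (intervocalic voicing): /p/ is a voiceless stop between vowels /e/ and /i/, so it voices to [b]. /t/ is a voiceless stop between vowels /a/ and /e/, so it voices to [d]. /p/ is a voiceless stop between vowels /e/ and /a/, so it voices to [b]. /keepioliatepav/ → keebioliadebav.
Rule 2 (intervocalic voicing): no segment meets the environment; /keebioliadebav/ is unchanged.
Rule 3 (final e-epenthesis): the form ends in the consonant /v/, so [e] is inserted word-finally. /keebioliadebav/ → keebioliadebave.

keebioliadebave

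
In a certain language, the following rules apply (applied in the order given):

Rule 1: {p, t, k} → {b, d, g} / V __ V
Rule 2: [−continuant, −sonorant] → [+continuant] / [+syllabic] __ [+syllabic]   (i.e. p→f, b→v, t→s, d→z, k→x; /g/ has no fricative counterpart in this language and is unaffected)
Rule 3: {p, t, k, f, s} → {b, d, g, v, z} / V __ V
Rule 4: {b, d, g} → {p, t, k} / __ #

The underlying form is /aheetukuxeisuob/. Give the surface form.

Rule 1 (intervocalic voicing): /t/ is a voiceless stop between vowels /e/ and /u/, so it voices to [d]. /k/ is a voiceless stop between vowels /u/ and /u/, so it voices to [g]. /aheetukuxeisuob/ → aheeduguxeisuob.
Rule 2 (intervocalic spirantization): /d/ is a stop between vowels /e/ and /u/, so it spirantizes to the fricative [z]. /aheeduguxeisuob/ → aheezuguxeisuob.
Rule 3 (intervocalic voicing): /s/ is a voiceless obstruent between vowels /i/ and /u/, so it voices to [z]. /aheezuguxeisuob/ → aheezuguxeizuob.
Rule 4 (final devoicing): /b/ is a voiced stop in word-final position, so it devoices to [p]. /aheezuguxeizuob/ → aheezuguxeizuop.

aheezuguxeizuop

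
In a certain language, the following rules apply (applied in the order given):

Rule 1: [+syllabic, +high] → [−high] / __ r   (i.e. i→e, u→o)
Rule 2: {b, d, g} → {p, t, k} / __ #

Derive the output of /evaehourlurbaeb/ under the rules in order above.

Rule 1 (pre-rhotic lowering): /u/ is a high vowel immediately before /r/, so it lowers to [o]. /u/ is a high vowel immediately before /r/, so it lowers to [o]. /evaehourlurbaeb/ → evaehoorlorbaeb.
Rule 2 (final devoicing): /b/ is a voiced stop in word-final position, so it devoices to [p]. /evaehoorlorbaeb/ → evaehoorlorbaep.

evaehoorlorbaep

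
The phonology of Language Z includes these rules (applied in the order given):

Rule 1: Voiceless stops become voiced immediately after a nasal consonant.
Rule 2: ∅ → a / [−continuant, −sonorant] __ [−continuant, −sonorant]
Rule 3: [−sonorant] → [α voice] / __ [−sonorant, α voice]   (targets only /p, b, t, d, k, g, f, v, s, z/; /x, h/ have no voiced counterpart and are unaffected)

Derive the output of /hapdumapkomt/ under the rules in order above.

Rule 1 (post-nasal voicing): /t/ is a voiceless stop immediately after the nasal /m/, so it voices to [d]. /hapdumapkomt/ → hapdumapkomd.
Rule 2 (stop-cluster a-epenthesis): /p/ and /d/ form a stop–stop cluster, so [a] is inserted between them. /p/ and /k/ form a stop–stop cluster, so [a] is inserted between them. /hapdumapkomd/ → hapadumapakomd.
Rule 3 (regressive voicing assimilation): no segment meets the environment; /hapadumapakomd/ is unchanged.

hapadumapakomd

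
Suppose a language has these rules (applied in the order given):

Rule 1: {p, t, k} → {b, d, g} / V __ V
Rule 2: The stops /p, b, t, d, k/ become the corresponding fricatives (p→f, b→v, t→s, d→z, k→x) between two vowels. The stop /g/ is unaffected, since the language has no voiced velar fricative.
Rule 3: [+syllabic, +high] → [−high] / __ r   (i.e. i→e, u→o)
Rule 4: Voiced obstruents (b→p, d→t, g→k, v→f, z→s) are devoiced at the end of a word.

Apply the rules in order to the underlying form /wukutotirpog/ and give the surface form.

Rule 1 (intervocalic voicing): /k/ is a voiceless stop between vowels /u/ and /u/, so it voices to [g]. /t/ is a voiceless stop between vowels /u/ and /o/, so it voices to [d]. /t/ is a voiceless stop between vowels /o/ and /i/, so it voices to [d]. /wukutotirpog/ → wugudodirpog.
Rule 2 (intervocalic spirantization): /d/ is a stop between vowels /u/ and /o/, so it spirantizes to the fricative [z]. /d/ is a stop between vowels /o/ and /i/, so it spirantizes to the fricative [z]. /wugudodirpog/ → wuguzozirpog.
Rule 3 (pre-rhotic lowering): /i/ is a high vowel immediately before /r/, so it lowers to [e]. /wuguzozirpog/ → wuguzozerpog.
Rule 4 (final devoicing): /g/ is a voiced obstruent in word-final position, so it devoices to [k]. /wuguzozerpog/ → wuguzozerpok.

wuguzozerpok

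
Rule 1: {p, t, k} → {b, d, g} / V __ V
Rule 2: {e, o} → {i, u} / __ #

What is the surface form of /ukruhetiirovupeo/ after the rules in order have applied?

ukruhediirovubeu

Rule 1 (intervocalic voicing): /t/ is a voiceless stop between vowels /e/ and /i/, so it voices to [d]. /p/ is a voiceless stop between vowels /u/ and /e/, so it voices to [b]. /ukruhetiirovupeo/ → ukruhediirovubeo.
Rule 2 (final vowel raising): /o/ is a mid vowel in word-final position, so it raises to [u]. /ukruhediirovubeo/ → ukruhediirovubeu.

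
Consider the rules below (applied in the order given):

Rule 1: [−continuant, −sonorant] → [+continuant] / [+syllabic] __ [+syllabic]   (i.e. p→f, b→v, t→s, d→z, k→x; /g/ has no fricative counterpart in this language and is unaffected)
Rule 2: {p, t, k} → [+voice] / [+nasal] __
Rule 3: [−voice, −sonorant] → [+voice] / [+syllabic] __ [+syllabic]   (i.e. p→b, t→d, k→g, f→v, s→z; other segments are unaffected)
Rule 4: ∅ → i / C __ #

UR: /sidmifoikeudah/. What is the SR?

sidmivoixeuzahi

Rule 1 (intervocalic spirantization): /k/ is a stop between vowels /i/ and /e/, so it spirantizes to the fricative [x]. /d/ is a stop between vowels /u/ and /a/, so it spirantizes to the fricative [z]. /sidmifoikeudah/ → sidmifoixeuzah.
Rule 2 (post-nasal voicing): no segment meets the environment; /sidmifoixeuzah/ is unchanged.
Rule 3 (intervocalic voicing): /f/ is a voiceless obstruent between vowels /i/ and /o/, so it voices to [v]. /sidmifoixeuzah/ → sidmivoixeuzah.
Rule 4 (final i-epenthesis): the form ends in the consonant /h/, so [i] is inserted word-finally. /sidmivoixeuzah/ → sidmivoixeuzahi.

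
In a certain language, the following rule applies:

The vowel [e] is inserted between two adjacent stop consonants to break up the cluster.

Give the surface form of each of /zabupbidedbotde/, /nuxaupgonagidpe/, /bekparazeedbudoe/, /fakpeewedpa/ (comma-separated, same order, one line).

/zabupbidedbotde/: /p/ and /b/ form a stop–stop cluster, so [e] is inserted between them. /d/ and /b/ form a stop–stop cluster, so [e] is inserted between them. /t/ and /d/ form a stop–stop cluster, so [e] is inserted between them. → [zabupebidedebotede].
/nuxaupgonagidpe/: /p/ and /g/ form a stop–stop cluster, so [e] is inserted between them. /d/ and /p/ form a stop–stop cluster, so [e] is inserted between them. → [nuxaupegonagidepe].
/bekparazeedbudoe/: /k/ and /p/ form a stop–stop cluster, so [e] is inserted between them. /d/ and /b/ form a stop–stop cluster, so [e] is inserted between them. → [bekeparazeedebudoe].
/fakpeewedpa/: /k/ and /p/ form a stop–stop cluster, so [e] is inserted between them. /d/ and /p/ form a stop–stop cluster, so [e] is inserted between them. → [fakepeewedepa].

zabupebidedebotede, nuxaupegonagidepe, bekeparazeedebudoe, fakepeewedepa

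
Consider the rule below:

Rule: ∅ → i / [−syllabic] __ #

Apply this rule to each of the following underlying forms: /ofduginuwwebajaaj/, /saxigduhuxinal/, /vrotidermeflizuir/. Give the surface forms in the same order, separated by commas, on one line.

/ofduginuwwebajaaj/: the form ends in the consonant /j/, so [i] is inserted word-finally. → [ofduginuwwebajaaji].
/saxigduhuxinal/: the form ends in the consonant /l/, so [i] is inserted word-finally. → [saxigduhuxinali].
/vrotidermeflizuir/: the form ends in the consonant /r/, so [i] is inserted word-finally. → [vrotidermeflizuiri].

ofduginuwwebajaaji, saxigduhuxinali, vrotidermeflizuiri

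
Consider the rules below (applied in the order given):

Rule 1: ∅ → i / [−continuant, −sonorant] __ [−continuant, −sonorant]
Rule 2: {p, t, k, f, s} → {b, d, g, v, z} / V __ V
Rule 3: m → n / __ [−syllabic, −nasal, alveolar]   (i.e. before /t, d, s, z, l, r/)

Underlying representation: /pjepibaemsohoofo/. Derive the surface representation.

pjebibaensohoovo

Rule 1 (stop-cluster i-epenthesis): no segment meets the environment; /pjepibaemsohoofo/ is unchanged.
Rule 2 (intervocalic voicing): /p/ is a voiceless obstruent between vowels /e/ and /i/, so it voices to [b]. /f/ is a voiceless obstruent between vowels /o/ and /o/, so it voices to [v]. /pjepibaemsohoofo/ → pjebibaemsohoovo.
Rule 3 (nasal place assimilation): /m/ precedes the alveolar consonant /s/, so it assimilates in place to [n]. /pjebibaemsohoovo/ → pjebibaensohoovo.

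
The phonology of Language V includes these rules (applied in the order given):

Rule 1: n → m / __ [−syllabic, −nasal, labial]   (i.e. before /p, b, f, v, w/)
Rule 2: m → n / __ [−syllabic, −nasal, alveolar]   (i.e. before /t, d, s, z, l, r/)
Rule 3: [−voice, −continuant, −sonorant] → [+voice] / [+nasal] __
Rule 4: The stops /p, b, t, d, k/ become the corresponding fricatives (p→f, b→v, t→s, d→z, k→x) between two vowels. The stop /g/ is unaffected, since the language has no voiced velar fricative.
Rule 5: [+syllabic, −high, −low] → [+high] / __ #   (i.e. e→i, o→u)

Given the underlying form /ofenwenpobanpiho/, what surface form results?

ofemwembovambihu

Rule 1 (nasal place assimilation): /n/ precedes the labial consonant /w/, so it assimilates in place to [m]. /n/ precedes the labial consonant /p/, so it assimilates in place to [m]. /n/ precedes the labial consonant /p/, so it assimilates in place to [m]. /ofenwenpobanpiho/ → ofemwempobampiho.
Rule 2 (nasal place assimilation): no segment meets the environment; /ofemwempobampiho/ is unchanged.
Rule 3 (post-nasal voicing): /p/ is a voiceless stop immediately after the nasal /m/, so it voices to [b]. /p/ is a voiceless stop immediately after the nasal /m/, so it voices to [b]. /ofemwempobampiho/ → ofemwembobambiho.
Rule 4 (intervocalic spirantization): /b/ is a stop between vowels /o/ and /a/, so it spirantizes to the fricative [v]. /ofemwembobambiho/ → ofemwembovambiho.
Rule 5 (final vowel raising): /o/ is a mid vowel in word-final position, so it raises to [u]. /ofemwembovambiho/ → ofemwembovambihu.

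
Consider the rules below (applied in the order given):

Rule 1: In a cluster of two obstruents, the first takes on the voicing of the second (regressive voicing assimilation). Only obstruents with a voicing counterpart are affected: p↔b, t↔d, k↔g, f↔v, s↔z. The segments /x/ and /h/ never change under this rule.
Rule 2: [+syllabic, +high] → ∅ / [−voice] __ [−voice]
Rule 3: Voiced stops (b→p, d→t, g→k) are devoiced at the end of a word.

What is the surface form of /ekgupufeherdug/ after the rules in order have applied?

eggupfeherduk

Rule 1 (regressive voicing assimilation): /k/ precedes the voiced obstruent /g/, so it voices to [g] by assimilation. /ekgupufeherdug/ → eggupufeherdug.
Rule 2 (high vowel syncope): /u/ is a high vowel flanked by voiceless consonants /p/ and /f/, so it deletes. /eggupufeherdug/ → eggupfeherdug.
Rule 3 (final devoicing): /g/ is a voiced stop in word-final position, so it devoices to [k]. /eggupfeherdug/ → eggupfeherduk.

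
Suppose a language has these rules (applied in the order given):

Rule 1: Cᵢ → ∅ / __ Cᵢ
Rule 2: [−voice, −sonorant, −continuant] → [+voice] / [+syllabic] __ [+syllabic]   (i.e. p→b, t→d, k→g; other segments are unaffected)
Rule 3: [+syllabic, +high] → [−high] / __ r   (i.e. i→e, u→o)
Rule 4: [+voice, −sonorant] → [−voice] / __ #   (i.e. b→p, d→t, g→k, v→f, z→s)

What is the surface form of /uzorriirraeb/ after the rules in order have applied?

Rule 1 (degemination): /rr/ is a geminate; the first /r/ deletes. /rr/ is a geminate; the first /r/ deletes. /uzorriirraeb/ → uzoriiraeb.
Rule 2 (intervocalic voicing): no segment meets the environment; /uzoriiraeb/ is unchanged.
Rule 3 (pre-rhotic lowering): /i/ is a high vowel immediately before /r/, so it lowers to [e]. /uzoriiraeb/ → uzorieraeb.
Rule 4 (final devoicing): /b/ is a voiced obstruent in word-final position, so it devoices to [p]. /uzorieraeb/ → uzorieraep.

uzorieraep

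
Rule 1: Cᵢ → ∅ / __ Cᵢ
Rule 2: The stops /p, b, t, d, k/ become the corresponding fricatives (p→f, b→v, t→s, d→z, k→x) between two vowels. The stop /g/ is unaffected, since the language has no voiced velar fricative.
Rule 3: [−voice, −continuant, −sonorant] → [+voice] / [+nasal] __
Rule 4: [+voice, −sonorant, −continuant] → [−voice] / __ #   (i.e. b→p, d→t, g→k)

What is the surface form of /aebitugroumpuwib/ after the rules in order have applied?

aevisugroumbuwip

Rule 1 (degemination): no segment meets the environment; /aebitugroumpuwib/ is unchanged.
Rule 2 (intervocalic spirantization): /b/ is a stop between vowels /e/ and /i/, so it spirantizes to the fricative [v]. /t/ is a stop between vowels /i/ and /u/, so it spirantizes to the fricative [s]. /aebitugroumpuwib/ → aevisugroumpuwib.
Rule 3 (post-nasal voicing): /p/ is a voiceless stop immediately after the nasal /m/, so it voices to [b]. /aevisugroumpuwib/ → aevisugroumbuwib.
Rule 4 (final devoicing): /b/ is a voiced stop in word-final position, so it devoices to [p]. /aevisugroumbuwib/ → aevisugroumbuwip.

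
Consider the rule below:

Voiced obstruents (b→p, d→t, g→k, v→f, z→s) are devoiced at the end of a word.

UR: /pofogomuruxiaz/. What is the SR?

/z/ is a voiced obstruent in word-final position, so it devoices to [s].
Surface form: [pofogomuruxias].

pofogomuruxias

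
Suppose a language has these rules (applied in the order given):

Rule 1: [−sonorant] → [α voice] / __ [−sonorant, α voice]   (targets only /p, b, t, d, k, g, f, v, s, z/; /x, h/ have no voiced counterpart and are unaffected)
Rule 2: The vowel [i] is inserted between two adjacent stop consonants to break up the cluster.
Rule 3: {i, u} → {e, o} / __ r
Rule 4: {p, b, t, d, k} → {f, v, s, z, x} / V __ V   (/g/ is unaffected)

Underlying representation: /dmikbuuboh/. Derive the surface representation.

dmigivuuvoh

Rule 1 (regressive voicing assimilation): /k/ precedes the voiced obstruent /b/, so it voices to [g] by assimilation. /dmikbuuboh/ → dmigbuuboh.
Rule 2 (stop-cluster i-epenthesis): /g/ and /b/ form a stop–stop cluster, so [i] is inserted between them. /dmigbuuboh/ → dmigibuuboh.
Rule 3 (pre-rhotic lowering): no segment meets the environment; /dmigibuuboh/ is unchanged.
Rule 4 (intervocalic spirantization): /b/ is a stop between vowels /i/ and /u/, so it spirantizes to the fricative [v]. /b/ is a stop between vowels /u/ and /o/, so it spirantizes to the fricative [v]. /dmigibuuboh/ → dmigivuuvoh.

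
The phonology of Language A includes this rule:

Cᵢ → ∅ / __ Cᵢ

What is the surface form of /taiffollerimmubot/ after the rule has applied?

taifolerimubot

/ff/ is a geminate; the first /f/ deletes.
/ll/ is a geminate; the first /l/ deletes.
/mm/ is a geminate; the first /m/ deletes.
The other instances of /t/, /f/, /l/, /r/, /m/, /b/ do not occur in the required environment and remain unchanged.
Surface form: [taifolerimubot].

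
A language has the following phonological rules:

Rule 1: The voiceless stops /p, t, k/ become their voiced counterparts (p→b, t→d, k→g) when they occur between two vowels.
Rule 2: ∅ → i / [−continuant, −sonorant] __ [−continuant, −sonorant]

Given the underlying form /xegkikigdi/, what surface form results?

Rule 1 (intervocalic voicing): /k/ is a voiceless stop between vowels /i/ and /i/, so it voices to [g]. /xegkikigdi/ → xegkigigdi.
Rule 2 (stop-cluster i-epenthesis): /g/ and /k/ form a stop–stop cluster, so [i] is inserted between them. /g/ and /d/ form a stop–stop cluster, so [i] is inserted between them. /xegkigigdi/ → xegikigigidi.

xegikigigidi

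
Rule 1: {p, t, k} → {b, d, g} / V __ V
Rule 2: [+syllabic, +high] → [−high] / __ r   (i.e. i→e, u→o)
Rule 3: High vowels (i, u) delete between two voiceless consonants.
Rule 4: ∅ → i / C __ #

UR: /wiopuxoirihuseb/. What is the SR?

Rule 1 (intervocalic voicing): /p/ is a voiceless stop between vowels /o/ and /u/, so it voices to [b]. /wiopuxoirihuseb/ → wiobuxoirihuseb.
Rule 2 (pre-rhotic lowering): /i/ is a high vowel immediately before /r/, so it lowers to [e]. /wiobuxoirihuseb/ → wiobuxoerihuseb.
Rule 3 (high vowel syncope): /u/ is a high vowel flanked by voiceless consonants /h/ and /s/, so it deletes. /wiobuxoerihuseb/ → wiobuxoerihseb.
Rule 4 (final i-epenthesis): the form ends in the consonant /b/, so [i] is inserted word-finally. /wiobuxoerihseb/ → wiobuxoerihsebi.

wiobuxoerihsebi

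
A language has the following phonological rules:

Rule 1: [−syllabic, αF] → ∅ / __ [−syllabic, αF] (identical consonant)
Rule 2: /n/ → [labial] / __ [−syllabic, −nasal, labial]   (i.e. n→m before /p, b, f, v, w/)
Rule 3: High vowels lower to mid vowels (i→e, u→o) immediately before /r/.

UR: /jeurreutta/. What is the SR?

jeoreuta

Rule 1 (degemination): /rr/ is a geminate; the first /r/ deletes. /tt/ is a geminate; the first /t/ deletes. /jeurreutta/ → jeureuta.
Rule 2 (nasal place assimilation): no segment meets the environment; /jeureuta/ is unchanged.
Rule 3 (pre-rhotic lowering): /u/ is a high vowel immediately before /r/, so it lowers to [o]. /jeureuta/ → jeoreuta.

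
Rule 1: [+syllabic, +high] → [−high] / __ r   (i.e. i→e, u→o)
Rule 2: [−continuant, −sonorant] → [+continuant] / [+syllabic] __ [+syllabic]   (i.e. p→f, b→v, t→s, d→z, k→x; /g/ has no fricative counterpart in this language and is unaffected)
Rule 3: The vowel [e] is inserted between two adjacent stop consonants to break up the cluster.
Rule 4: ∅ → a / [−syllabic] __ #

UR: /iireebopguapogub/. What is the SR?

Rule 1 (pre-rhotic lowering): /i/ is a high vowel immediately before /r/, so it lowers to [e]. /iireebopguapogub/ → iereebopguapogub.
Rule 2 (intervocalic spirantization): /b/ is a stop between vowels /e/ and /o/, so it spirantizes to the fricative [v]. /p/ is a stop between vowels /a/ and /o/, so it spirantizes to the fricative [f]. /iereebopguapogub/ → iereevopguafogub.
Rule 3 (stop-cluster e-epenthesis): /p/ and /g/ form a stop–stop cluster, so [e] is inserted between them. /iereevopguafogub/ → iereevopeguafogub.
Rule 4 (final a-epenthesis): the form ends in the consonant /b/, so [a] is inserted word-finally. /iereevopeguafogub/ → iereevopeguafoguba.

iereevopeguafoguba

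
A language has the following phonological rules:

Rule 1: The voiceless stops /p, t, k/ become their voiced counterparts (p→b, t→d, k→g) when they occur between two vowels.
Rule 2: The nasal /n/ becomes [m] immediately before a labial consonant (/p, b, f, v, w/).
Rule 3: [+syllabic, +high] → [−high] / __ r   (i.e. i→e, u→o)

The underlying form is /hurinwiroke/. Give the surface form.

horimweroge

Rule 1 (intervocalic voicing): /k/ is a voiceless stop between vowels /o/ and /e/, so it voices to [g]. /hurinwiroke/ → hurinwiroge.
Rule 2 (nasal place assimilation): /n/ precedes the labial consonant /w/, so it assimilates in place to [m]. /hurinwiroge/ → hurimwiroge.
Rule 3 (pre-rhotic lowering): /u/ is a high vowel immediately before /r/, so it lowers to [o]. /i/ is a high vowel immediately before /r/, so it lowers to [e]. /hurimwiroge/ → horimweroge.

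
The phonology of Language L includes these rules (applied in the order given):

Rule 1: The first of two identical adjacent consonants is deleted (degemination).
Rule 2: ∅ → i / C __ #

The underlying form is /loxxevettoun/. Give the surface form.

Rule 1 (degemination): /xx/ is a geminate; the first /x/ deletes. /tt/ is a geminate; the first /t/ deletes. /loxxevettoun/ → loxevetoun.
Rule 2 (final i-epenthesis): the form ends in the consonant /n/, so [i] is inserted word-finally. /loxevetoun/ → loxevetouni.

loxevetouni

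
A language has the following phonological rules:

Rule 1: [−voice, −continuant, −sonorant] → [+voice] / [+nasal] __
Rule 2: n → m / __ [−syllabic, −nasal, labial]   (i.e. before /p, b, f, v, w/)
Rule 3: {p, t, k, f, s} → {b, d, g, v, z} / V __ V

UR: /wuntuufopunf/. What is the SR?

wunduuvobumf

Rule 1 (post-nasal voicing): /t/ is a voiceless stop immediately after the nasal /n/, so it voices to [d]. /wuntuufopunf/ → wunduufopunf.
Rule 2 (nasal place assimilation): /n/ precedes the labial consonant /f/, so it assimilates in place to [m]. /wunduufopunf/ → wunduufopumf.
Rule 3 (intervocalic voicing): /f/ is a voiceless obstruent between vowels /u/ and /o/, so it voices to [v]. /p/ is a voiceless obstruent between vowels /o/ and /u/, so it voices to [b]. /wunduufopumf/ → wunduuvobumf.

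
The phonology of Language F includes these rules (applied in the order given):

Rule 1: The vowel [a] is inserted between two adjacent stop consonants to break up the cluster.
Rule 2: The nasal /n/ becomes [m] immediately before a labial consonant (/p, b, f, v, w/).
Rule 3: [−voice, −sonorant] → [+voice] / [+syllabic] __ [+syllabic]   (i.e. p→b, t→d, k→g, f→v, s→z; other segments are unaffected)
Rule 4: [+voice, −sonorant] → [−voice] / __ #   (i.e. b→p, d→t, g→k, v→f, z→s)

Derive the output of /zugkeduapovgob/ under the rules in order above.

Rule 1 (stop-cluster a-epenthesis): /g/ and /k/ form a stop–stop cluster, so [a] is inserted between them. /zugkeduapovgob/ → zugakeduapovgob.
Rule 2 (nasal place assimilation): no segment meets the environment; /zugakeduapovgob/ is unchanged.
Rule 3 (intervocalic voicing): /k/ is a voiceless obstruent between vowels /a/ and /e/, so it voices to [g]. /p/ is a voiceless obstruent between vowels /a/ and /o/, so it voices to [b]. /zugakeduapovgob/ → zugageduabovgob.
Rule 4 (final devoicing): /b/ is a voiced obstruent in word-final position, so it devoices to [p]. /zugageduabovgob/ → zugageduabovgop.

zugageduabovgop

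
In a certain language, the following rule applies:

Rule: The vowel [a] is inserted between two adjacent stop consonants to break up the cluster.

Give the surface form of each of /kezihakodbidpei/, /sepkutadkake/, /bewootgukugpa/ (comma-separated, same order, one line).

/kezihakodbidpei/: /d/ and /b/ form a stop–stop cluster, so [a] is inserted between them. /d/ and /p/ form a stop–stop cluster, so [a] is inserted between them. → [kezihakodabidapei].
/sepkutadkake/: /p/ and /k/ form a stop–stop cluster, so [a] is inserted between them. /d/ and /k/ form a stop–stop cluster, so [a] is inserted between them. → [sepakutadakake].
/bewootgukugpa/: /t/ and /g/ form a stop–stop cluster, so [a] is inserted between them. /g/ and /p/ form a stop–stop cluster, so [a] is inserted between them. → [bewootagukugapa].

kezihakodabidapei, sepakutadakake, bewootagukugapa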